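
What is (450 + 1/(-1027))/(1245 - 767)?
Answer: 462149/490906 ≈ 0.94142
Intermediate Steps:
(450 + 1/(-1027))/(1245 - 767) = (450 - 1/1027)/478 = (462149/1027)*(1/478) = 462149/490906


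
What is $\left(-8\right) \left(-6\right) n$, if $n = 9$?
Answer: $432$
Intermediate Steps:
$\left(-8\right) \left(-6\right) n = \left(-8\right) \left(-6\right) 9 = 48 \cdot 9 = 432$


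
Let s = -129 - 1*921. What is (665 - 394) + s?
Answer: -779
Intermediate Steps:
s = -1050 (s = -129 - 921 = -1050)
(665 - 394) + s = (665 - 394) - 1050 = 271 - 1050 = -779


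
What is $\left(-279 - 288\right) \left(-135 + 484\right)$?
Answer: $-197883$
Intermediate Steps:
$\left(-279 - 288\right) \left(-135 + 484\right) = \left(-567\right) 349 = -197883$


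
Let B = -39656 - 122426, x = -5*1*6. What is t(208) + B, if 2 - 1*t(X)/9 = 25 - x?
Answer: -162559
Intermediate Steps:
x = -30 (x = -5*6 = -30)
t(X) = -477 (t(X) = 18 - 9*(25 - 1*(-30)) = 18 - 9*(25 + 30) = 18 - 9*55 = 18 - 495 = -477)
B = -162082
t(208) + B = -477 - 162082 = -162559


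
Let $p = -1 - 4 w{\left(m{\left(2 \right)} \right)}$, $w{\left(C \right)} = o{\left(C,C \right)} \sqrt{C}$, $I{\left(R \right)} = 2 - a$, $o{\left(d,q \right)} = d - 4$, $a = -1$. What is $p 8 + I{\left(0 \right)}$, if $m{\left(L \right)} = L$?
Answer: $-5 + 64 \sqrt{2} \approx 85.51$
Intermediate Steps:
$o{\left(d,q \right)} = -4 + d$
$I{\left(R \right)} = 3$ ($I{\left(R \right)} = 2 - -1 = 2 + 1 = 3$)
$w{\left(C \right)} = \sqrt{C} \left(-4 + C\right)$ ($w{\left(C \right)} = \left(-4 + C\right) \sqrt{C} = \sqrt{C} \left(-4 + C\right)$)
$p = -1 + 8 \sqrt{2}$ ($p = -1 - 4 \sqrt{2} \left(-4 + 2\right) = -1 - 4 \sqrt{2} \left(-2\right) = -1 - 4 \left(- 2 \sqrt{2}\right) = -1 + 8 \sqrt{2} \approx 10.314$)
$p 8 + I{\left(0 \right)} = \left(-1 + 8 \sqrt{2}\right) 8 + 3 = \left(-8 + 64 \sqrt{2}\right) + 3 = -5 + 64 \sqrt{2}$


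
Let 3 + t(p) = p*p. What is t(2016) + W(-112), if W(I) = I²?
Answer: 4076797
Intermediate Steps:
t(p) = -3 + p² (t(p) = -3 + p*p = -3 + p²)
t(2016) + W(-112) = (-3 + 2016²) + (-112)² = (-3 + 4064256) + 12544 = 4064253 + 12544 = 4076797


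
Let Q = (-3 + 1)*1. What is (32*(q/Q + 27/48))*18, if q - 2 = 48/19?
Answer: -18612/19 ≈ -979.58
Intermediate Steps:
q = 86/19 (q = 2 + 48/19 = 86/19 ≈ 4.5263)
Q = -2 (Q = -2*1 = -2)
(32*(q/Q + 27/48))*18 = (32*((86/19)/(-2) + 27/48))*18 = (32*((86/19)*(-1/2) + 27*(1/48)))*18 = (32*(-43/19 + 9/16))*18 = (32*(-517/304))*18 = -1034/19*18 = -18612/19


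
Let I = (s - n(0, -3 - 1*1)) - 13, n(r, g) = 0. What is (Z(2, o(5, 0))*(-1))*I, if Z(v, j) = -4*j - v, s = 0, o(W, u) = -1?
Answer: 26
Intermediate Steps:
Z(v, j) = -v - 4*j
I = -13 (I = (0 - 1*0) - 13 = (0 + 0) - 13 = 0 - 13 = -13)
(Z(2, o(5, 0))*(-1))*I = ((-1*2 - 4*(-1))*(-1))*(-13) = ((-2 + 4)*(-1))*(-13) = (2*(-1))*(-13) = -2*(-13) = 26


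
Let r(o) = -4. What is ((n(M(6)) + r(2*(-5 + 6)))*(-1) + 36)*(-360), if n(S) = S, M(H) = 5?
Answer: -12600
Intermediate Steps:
((n(M(6)) + r(2*(-5 + 6)))*(-1) + 36)*(-360) = ((5 - 4)*(-1) + 36)*(-360) = (1*(-1) + 36)*(-360) = (-1 + 36)*(-360) = 35*(-360) = -12600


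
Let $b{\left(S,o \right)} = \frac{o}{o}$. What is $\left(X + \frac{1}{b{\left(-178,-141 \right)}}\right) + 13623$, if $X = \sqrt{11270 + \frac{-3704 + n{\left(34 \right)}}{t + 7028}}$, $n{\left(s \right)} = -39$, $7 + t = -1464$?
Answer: $13624 + \frac{3 \sqrt{38666622931}}{5557} \approx 13730.0$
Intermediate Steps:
$t = -1471$ ($t = -7 - 1464 = -1471$)
$X = \frac{3 \sqrt{38666622931}}{5557}$ ($X = \sqrt{11270 + \frac{-3704 - 39}{-1471 + 7028}} = \sqrt{11270 - \frac{3743}{5557}} = \sqrt{\frac{62623647}{5557}} = \frac{3 \sqrt{38666622931}}{5557} \approx 106.16$)
$b{\left(S,o \right)} = 1$
$\left(X + \frac{1}{b{\left(-178,-141 \right)}}\right) + 13623 = \left(\frac{3 \sqrt{38666622931}}{5557} + 1^{-1}\right) + 13623 = \left(\frac{3 \sqrt{38666622931}}{5557} + 1\right) + 13623 = \left(1 + \frac{3 \sqrt{38666622931}}{5557}\right) + 13623 = 13624 + \frac{3 \sqrt{38666622931}}{5557}$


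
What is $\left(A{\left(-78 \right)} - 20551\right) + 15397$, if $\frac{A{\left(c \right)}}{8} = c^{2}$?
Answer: $43518$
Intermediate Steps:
$A{\left(c \right)} = 8 c^{2}$
$\left(A{\left(-78 \right)} - 20551\right) + 15397 = \left(8 \left(-78\right)^{2} - 20551\right) + 15397 = \left(8 \cdot 6084 - 20551\right) + 15397 = \left(48672 - 20551\right) + 15397 = 28121 + 15397 = 43518$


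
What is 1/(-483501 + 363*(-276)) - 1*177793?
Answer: -103775818378/583689 ≈ -1.7779e+5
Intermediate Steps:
1/(-483501 + 363*(-276)) - 1*177793 = 1/(-483501 - 100188) - 177793 = 1/(-583689) - 177793 = -1/583689 - 177793 = -103775818378/583689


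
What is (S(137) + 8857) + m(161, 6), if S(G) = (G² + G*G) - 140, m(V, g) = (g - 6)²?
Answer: 46255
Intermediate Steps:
m(V, g) = (-6 + g)²
S(G) = -140 + 2*G² (S(G) = (G² + G²) - 140 = 2*G² - 140 = -140 + 2*G²)
(S(137) + 8857) + m(161, 6) = ((-140 + 2*137²) + 8857) + (-6 + 6)² = ((-140 + 2*18769) + 8857) + 0² = ((-140 + 37538) + 8857) + 0 = (37398 + 8857) + 0 = 46255 + 0 = 46255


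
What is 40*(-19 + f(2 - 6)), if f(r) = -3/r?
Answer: -730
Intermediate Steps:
40*(-19 + f(2 - 6)) = 40*(-19 - 3/(2 - 6)) = 40*(-19 - 3/(-4)) = 40*(-19 - 3*(-¼)) = 40*(-19 + ¾) = 40*(-73/4) = -730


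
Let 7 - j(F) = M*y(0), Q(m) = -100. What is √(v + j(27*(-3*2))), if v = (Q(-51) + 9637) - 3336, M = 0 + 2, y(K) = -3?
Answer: √6214 ≈ 78.829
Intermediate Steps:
M = 2
j(F) = 13 (j(F) = 7 - 2*(-3) = 7 - 1*(-6) = 7 + 6 = 13)
v = 6201 (v = (-100 + 9637) - 3336 = 9537 - 3336 = 6201)
√(v + j(27*(-3*2))) = √(6201 + 13) = √6214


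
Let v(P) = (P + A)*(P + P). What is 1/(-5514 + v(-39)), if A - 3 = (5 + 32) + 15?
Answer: -1/6762 ≈ -0.00014789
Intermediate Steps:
A = 55 (A = 3 + ((5 + 32) + 15) = 3 + (37 + 15) = 3 + 52 = 55)
v(P) = 2*P*(55 + P) (v(P) = (P + 55)*(P + P) = (55 + P)*(2*P) = 2*P*(55 + P))
1/(-5514 + v(-39)) = 1/(-5514 + 2*(-39)*(55 - 39)) = 1/(-5514 + 2*(-39)*16) = 1/(-5514 - 1248) = 1/(-6762) = -1/6762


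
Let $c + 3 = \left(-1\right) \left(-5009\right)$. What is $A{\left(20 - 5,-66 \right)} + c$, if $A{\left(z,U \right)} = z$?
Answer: $5021$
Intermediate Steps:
$c = 5006$ ($c = -3 - -5009 = -3 + 5009 = 5006$)
$A{\left(20 - 5,-66 \right)} + c = \left(20 - 5\right) + 5006 = 15 + 5006 = 5021$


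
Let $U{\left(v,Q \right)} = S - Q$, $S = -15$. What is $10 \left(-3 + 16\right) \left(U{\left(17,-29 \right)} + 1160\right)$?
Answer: $152620$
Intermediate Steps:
$U{\left(v,Q \right)} = -15 - Q$
$10 \left(-3 + 16\right) \left(U{\left(17,-29 \right)} + 1160\right) = 10 \left(-3 + 16\right) \left(\left(-15 - -29\right) + 1160\right) = 10 \cdot 13 \left(\left(-15 + 29\right) + 1160\right) = 130 \left(14 + 1160\right) = 130 \cdot 1174 = 152620$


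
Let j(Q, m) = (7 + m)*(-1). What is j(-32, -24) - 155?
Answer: -138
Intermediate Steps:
j(Q, m) = -7 - m
j(-32, -24) - 155 = (-7 - 1*(-24)) - 155 = (-7 + 24) - 155 = 17 - 155 = -138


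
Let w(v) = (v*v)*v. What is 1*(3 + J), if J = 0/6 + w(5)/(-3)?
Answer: -116/3 ≈ -38.667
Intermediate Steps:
w(v) = v³ (w(v) = v²*v = v³)
J = -125/3 (J = 0/6 + 5³/(-3) = 0*(⅙) + 125*(-⅓) = 0 - 125/3 = -125/3 ≈ -41.667)
1*(3 + J) = 1*(3 - 125/3) = 1*(-116/3) = -116/3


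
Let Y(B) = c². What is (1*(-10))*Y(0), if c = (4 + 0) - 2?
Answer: -40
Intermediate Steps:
c = 2 (c = 4 - 2 = 2)
Y(B) = 4 (Y(B) = 2² = 4)
(1*(-10))*Y(0) = (1*(-10))*4 = -10*4 = -40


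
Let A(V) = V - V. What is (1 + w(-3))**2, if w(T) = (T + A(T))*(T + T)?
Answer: 361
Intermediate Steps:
A(V) = 0
w(T) = 2*T**2 (w(T) = (T + 0)*(T + T) = T*(2*T) = 2*T**2)
(1 + w(-3))**2 = (1 + 2*(-3)**2)**2 = (1 + 2*9)**2 = (1 + 18)**2 = 19**2 = 361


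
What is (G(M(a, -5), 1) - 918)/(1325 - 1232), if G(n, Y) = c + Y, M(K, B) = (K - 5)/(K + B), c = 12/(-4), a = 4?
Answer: -920/93 ≈ -9.8925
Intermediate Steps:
c = -3 (c = 12*(-¼) = -3)
M(K, B) = (-5 + K)/(B + K)
G(n, Y) = -3 + Y
(G(M(a, -5), 1) - 918)/(1325 - 1232) = ((-3 + 1) - 918)/(1325 - 1232) = (-2 - 918)/93 = (1/93)*(-920) = -920/93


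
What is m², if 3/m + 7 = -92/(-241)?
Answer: 522729/2544025 ≈ 0.20547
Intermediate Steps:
m = -723/1595 (m = 3/(-7 - 92/(-241)) = 3/(-7 - 92*(-1/241)) = 3/(-7 + 92/241) = 3/(-1595/241) = 3*(-241/1595) = -723/1595 ≈ -0.45329)
m² = (-723/1595)² = 522729/2544025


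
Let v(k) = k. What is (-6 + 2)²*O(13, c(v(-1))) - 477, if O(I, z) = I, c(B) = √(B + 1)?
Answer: -269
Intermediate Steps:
c(B) = √(1 + B)
(-6 + 2)²*O(13, c(v(-1))) - 477 = (-6 + 2)²*13 - 477 = (-4)²*13 - 477 = 16*13 - 477 = 208 - 477 = -269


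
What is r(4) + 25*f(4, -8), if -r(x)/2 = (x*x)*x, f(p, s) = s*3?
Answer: -728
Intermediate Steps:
f(p, s) = 3*s
r(x) = -2*x³ (r(x) = -2*x*x*x = -2*x²*x = -2*x³)
r(4) + 25*f(4, -8) = -2*4³ + 25*(3*(-8)) = -2*64 + 25*(-24) = -128 - 600 = -728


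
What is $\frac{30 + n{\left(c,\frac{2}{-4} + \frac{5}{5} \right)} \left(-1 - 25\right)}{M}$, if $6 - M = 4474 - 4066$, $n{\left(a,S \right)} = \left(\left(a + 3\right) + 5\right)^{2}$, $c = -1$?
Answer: $\frac{622}{201} \approx 3.0945$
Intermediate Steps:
$n{\left(a,S \right)} = \left(8 + a\right)^{2}$ ($n{\left(a,S \right)} = \left(\left(3 + a\right) + 5\right)^{2} = \left(8 + a\right)^{2}$)
$M = -402$ ($M = 6 - \left(4474 - 4066\right) = 6 - 408 = -402$)
$\frac{30 + n{\left(c,\frac{2}{-4} + \frac{5}{5} \right)} \left(-1 - 25\right)}{M} = \frac{30 + \left(8 - 1\right)^{2} \left(-1 - 25\right)}{-402} = \left(30 + 7^{2} \left(-1 - 25\right)\right) \left(- \frac{1}{402}\right) = \left(30 + 49 \left(-26\right)\right) \left(- \frac{1}{402}\right) = \left(30 - 1274\right) \left(- \frac{1}{402}\right) = \left(-1244\right) \left(- \frac{1}{402}\right) = \frac{622}{201}$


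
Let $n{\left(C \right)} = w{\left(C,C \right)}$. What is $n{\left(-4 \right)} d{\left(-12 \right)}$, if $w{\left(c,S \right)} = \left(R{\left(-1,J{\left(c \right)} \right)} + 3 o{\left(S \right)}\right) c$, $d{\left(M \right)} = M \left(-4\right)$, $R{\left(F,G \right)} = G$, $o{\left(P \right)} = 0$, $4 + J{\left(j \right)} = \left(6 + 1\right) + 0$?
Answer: $-576$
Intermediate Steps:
$J{\left(j \right)} = 3$ ($J{\left(j \right)} = -4 + \left(\left(6 + 1\right) + 0\right) = -4 + \left(7 + 0\right) = -4 + 7 = 3$)
$d{\left(M \right)} = - 4 M$
$w{\left(c,S \right)} = 3 c$ ($w{\left(c,S \right)} = \left(3 + 3 \cdot 0\right) c = \left(3 + 0\right) c = 3 c$)
$n{\left(C \right)} = 3 C$
$n{\left(-4 \right)} d{\left(-12 \right)} = 3 \left(-4\right) \left(\left(-4\right) \left(-12\right)\right) = \left(-12\right) 48 = -576$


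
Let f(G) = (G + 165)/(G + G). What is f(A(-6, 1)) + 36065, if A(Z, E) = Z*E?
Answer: 144207/4 ≈ 36052.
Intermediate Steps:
A(Z, E) = E*Z
f(G) = (165 + G)/(2*G) (f(G) = (165 + G)/((2*G)) = (165 + G)*(1/(2*G)) = (165 + G)/(2*G))
f(A(-6, 1)) + 36065 = (165 + 1*(-6))/(2*((1*(-6)))) + 36065 = (½)*(165 - 6)/(-6) + 36065 = (½)*(-⅙)*159 + 36065 = -53/4 + 36065 = 144207/4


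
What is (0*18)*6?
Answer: 0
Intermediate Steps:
(0*18)*6 = 0*6 = 0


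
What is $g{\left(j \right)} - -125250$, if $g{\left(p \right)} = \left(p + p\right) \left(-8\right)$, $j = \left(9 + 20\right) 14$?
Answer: $118754$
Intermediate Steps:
$j = 406$ ($j = 29 \cdot 14 = 406$)
$g{\left(p \right)} = - 16 p$ ($g{\left(p \right)} = 2 p \left(-8\right) = - 16 p$)
$g{\left(j \right)} - -125250 = \left(-16\right) 406 - -125250 = -6496 + \left(126252 - 1002\right) = -6496 + 125250 = 118754$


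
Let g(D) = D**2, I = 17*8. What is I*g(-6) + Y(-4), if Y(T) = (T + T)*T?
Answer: 4928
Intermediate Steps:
Y(T) = 2*T**2 (Y(T) = (2*T)*T = 2*T**2)
I = 136
I*g(-6) + Y(-4) = 136*(-6)**2 + 2*(-4)**2 = 136*36 + 2*16 = 4896 + 32 = 4928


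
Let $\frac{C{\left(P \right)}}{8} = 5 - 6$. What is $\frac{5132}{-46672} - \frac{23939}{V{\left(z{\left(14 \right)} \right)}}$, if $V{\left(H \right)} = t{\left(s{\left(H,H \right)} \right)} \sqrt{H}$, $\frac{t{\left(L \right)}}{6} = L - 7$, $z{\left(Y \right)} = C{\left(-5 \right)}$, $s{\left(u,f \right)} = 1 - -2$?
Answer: $- \frac{1283}{11668} - \frac{23939 i \sqrt{2}}{96} \approx -0.10996 - 352.65 i$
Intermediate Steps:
$s{\left(u,f \right)} = 3$ ($s{\left(u,f \right)} = 1 + 2 = 3$)
$C{\left(P \right)} = -8$ ($C{\left(P \right)} = 8 \left(5 - 6\right) = 8 \left(-1\right) = -8$)
$z{\left(Y \right)} = -8$
$t{\left(L \right)} = -42 + 6 L$ ($t{\left(L \right)} = 6 \left(L - 7\right) = 6 \left(-7 + L\right) = -42 + 6 L$)
$V{\left(H \right)} = - 24 \sqrt{H}$ ($V{\left(H \right)} = \left(-42 + 6 \cdot 3\right) \sqrt{H} = \left(-42 + 18\right) \sqrt{H} = - 24 \sqrt{H}$)
$\frac{5132}{-46672} - \frac{23939}{V{\left(z{\left(14 \right)} \right)}} = \frac{5132}{-46672} - \frac{23939}{\left(-24\right) \sqrt{-8}} = 5132 \left(- \frac{1}{46672}\right) - \frac{23939}{\left(-24\right) 2 i \sqrt{2}} = - \frac{1283}{11668} - \frac{23939}{\left(-48\right) i \sqrt{2}} = - \frac{1283}{11668} - 23939 \frac{i \sqrt{2}}{96} = - \frac{1283}{11668} - \frac{23939 i \sqrt{2}}{96}$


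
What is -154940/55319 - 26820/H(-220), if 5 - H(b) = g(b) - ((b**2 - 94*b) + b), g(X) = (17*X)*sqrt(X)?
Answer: 8*(-28973780*sqrt(55) + 303839967*I)/(55319*(-13773*I + 1496*sqrt(55))) ≈ -3.037 + 0.19026*I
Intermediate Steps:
g(X) = 17*X**(3/2)
H(b) = 5 + b**2 - 93*b - 17*b**(3/2) (H(b) = 5 - (17*b**(3/2) - ((b**2 - 94*b) + b)) = 5 - (17*b**(3/2) - (b**2 - 93*b)) = 5 - (17*b**(3/2) + (-b**2 + 93*b)) = 5 - (-b**2 + 17*b**(3/2) + 93*b) = 5 + (b**2 - 93*b - 17*b**(3/2)) = 5 + b**2 - 93*b - 17*b**(3/2))
-154940/55319 - 26820/H(-220) = -154940/55319 - 26820/(5 + (-220)**2 - 93*(-220) - (-7480)*I*sqrt(55)) = -154940*1/55319 - 26820/(5 + 48400 + 20460 - (-7480)*I*sqrt(55)) = -154940/55319 - 26820/(5 + 48400 + 20460 + 7480*I*sqrt(55)) = -154940/55319 - 26820/(68865 + 7480*I*sqrt(55))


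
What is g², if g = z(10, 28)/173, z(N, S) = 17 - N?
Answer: 49/29929 ≈ 0.0016372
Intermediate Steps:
g = 7/173 (g = (17 - 1*10)/173 = (17 - 10)*(1/173) = 7*(1/173) = 7/173 ≈ 0.040462)
g² = (7/173)² = 49/29929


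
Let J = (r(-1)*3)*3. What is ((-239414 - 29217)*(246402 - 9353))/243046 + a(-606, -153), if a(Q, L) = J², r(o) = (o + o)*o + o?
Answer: -63659023193/243046 ≈ -2.6192e+5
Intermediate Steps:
r(o) = o + 2*o² (r(o) = (2*o)*o + o = 2*o² + o = o + 2*o²)
J = 9 (J = (-(1 + 2*(-1))*3)*3 = (-(1 - 2)*3)*3 = (-1*(-1)*3)*3 = (1*3)*3 = 3*3 = 9)
a(Q, L) = 81 (a(Q, L) = 9² = 81)
((-239414 - 29217)*(246402 - 9353))/243046 + a(-606, -153) = ((-239414 - 29217)*(246402 - 9353))/243046 + 81 = -268631*237049*(1/243046) + 81 = -63678709919*1/243046 + 81 = -63678709919/243046 + 81 = -63659023193/243046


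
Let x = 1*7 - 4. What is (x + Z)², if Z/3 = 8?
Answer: 729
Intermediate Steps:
Z = 24 (Z = 3*8 = 24)
x = 3 (x = 7 - 4 = 3)
(x + Z)² = (3 + 24)² = 27² = 729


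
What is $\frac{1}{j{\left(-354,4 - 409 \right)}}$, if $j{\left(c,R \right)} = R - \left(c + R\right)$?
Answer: $\frac{1}{354} \approx 0.0028249$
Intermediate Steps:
$j{\left(c,R \right)} = - c$ ($j{\left(c,R \right)} = R - \left(R + c\right) = - c$)
$\frac{1}{j{\left(-354,4 - 409 \right)}} = \frac{1}{\left(-1\right) \left(-354\right)} = \frac{1}{354}$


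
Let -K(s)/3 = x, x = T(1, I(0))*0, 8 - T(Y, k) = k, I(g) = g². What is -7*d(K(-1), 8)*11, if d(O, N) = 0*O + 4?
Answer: -308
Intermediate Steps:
T(Y, k) = 8 - k
x = 0 (x = (8 - 1*0²)*0 = (8 - 1*0)*0 = (8 + 0)*0 = 8*0 = 0)
K(s) = 0 (K(s) = -3*0 = 0)
d(O, N) = 4 (d(O, N) = 0 + 4 = 4)
-7*d(K(-1), 8)*11 = -7*4*11 = -28*11 = -308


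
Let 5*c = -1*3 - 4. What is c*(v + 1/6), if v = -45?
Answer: 1883/30 ≈ 62.767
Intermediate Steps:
c = -7/5 (c = (-1*3 - 4)/5 = (-3 - 4)/5 = (1/5)*(-7) = -7/5 ≈ -1.4000)
c*(v + 1/6) = -7*(-45 + 1/6)/5 = -7/5*(-269/6) = 1883/30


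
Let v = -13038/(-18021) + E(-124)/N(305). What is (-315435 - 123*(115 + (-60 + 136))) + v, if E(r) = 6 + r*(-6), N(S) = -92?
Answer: -93655315525/276322 ≈ -3.3894e+5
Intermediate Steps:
E(r) = 6 - 6*r
v = -2052709/276322 (v = -13038/(-18021) + (6 - 6*(-124))/(-92) = -13038*(-1/18021) + (6 + 744)*(-1/92) = 4346/6007 + 750*(-1/92) = 4346/6007 - 375/46 = -2052709/276322 ≈ -7.4287)
(-315435 - 123*(115 + (-60 + 136))) + v = (-315435 - 123*(115 + (-60 + 136))) - 2052709/276322 = (-315435 - 123*(115 + 76)) - 2052709/276322 = (-315435 - 123*191) - 2052709/276322 = (-315435 - 23493) - 2052709/276322 = -338928 - 2052709/276322 = -93655315525/276322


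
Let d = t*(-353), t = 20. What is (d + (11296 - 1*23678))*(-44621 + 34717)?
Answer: 192553568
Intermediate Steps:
d = -7060 (d = 20*(-353) = -7060)
(d + (11296 - 1*23678))*(-44621 + 34717) = (-7060 + (11296 - 1*23678))*(-44621 + 34717) = (-7060 + (11296 - 23678))*(-9904) = (-7060 - 12382)*(-9904) = -19442*(-9904) = 192553568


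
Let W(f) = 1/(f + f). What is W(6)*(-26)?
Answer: -13/6 ≈ -2.1667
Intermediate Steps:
W(f) = 1/(2*f)
W(6)*(-26) = ((½)/6)*(-26) = ((½)*(⅙))*(-26) = (1/12)*(-26) = -13/6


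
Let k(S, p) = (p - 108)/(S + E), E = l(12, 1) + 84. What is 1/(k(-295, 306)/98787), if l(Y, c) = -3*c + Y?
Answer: -3325829/33 ≈ -1.0078e+5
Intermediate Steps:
l(Y, c) = Y - 3*c
E = 93 (E = (12 - 3*1) + 84 = (12 - 3) + 84 = 9 + 84 = 93)
k(S, p) = (-108 + p)/(93 + S) (k(S, p) = (p - 108)/(S + 93) = (-108 + p)/(93 + S))
1/(k(-295, 306)/98787) = 1/(((-108 + 306)/(93 - 295))/98787) = 1/((198/(-202))*(1/98787)) = 1/(-1/202*198*(1/98787)) = 1/(-99/101*1/98787) = 1/(-33/3325829) = -3325829/33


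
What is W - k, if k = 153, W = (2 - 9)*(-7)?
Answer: -104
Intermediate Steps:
W = 49 (W = -7*(-7) = 49)
W - k = 49 - 1*153 = 49 - 153 = -104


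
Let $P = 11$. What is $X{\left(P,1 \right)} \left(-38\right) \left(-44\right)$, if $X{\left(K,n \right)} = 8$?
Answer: $13376$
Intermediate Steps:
$X{\left(P,1 \right)} \left(-38\right) \left(-44\right) = 8 \left(-38\right) \left(-44\right) = \left(-304\right) \left(-44\right) = 13376$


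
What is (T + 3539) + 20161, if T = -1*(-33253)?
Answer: 56953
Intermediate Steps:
T = 33253
(T + 3539) + 20161 = (33253 + 3539) + 20161 = 36792 + 20161 = 56953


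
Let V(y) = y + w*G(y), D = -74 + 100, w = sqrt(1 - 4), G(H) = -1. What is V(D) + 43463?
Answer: 43489 - I*sqrt(3) ≈ 43489.0 - 1.732*I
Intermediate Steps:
w = I*sqrt(3) (w = sqrt(-3) = I*sqrt(3) ≈ 1.732*I)
D = 26
V(y) = y - I*sqrt(3) (V(y) = y + (I*sqrt(3))*(-1) = y - I*sqrt(3))
V(D) + 43463 = (26 - I*sqrt(3)) + 43463 = 43489 - I*sqrt(3)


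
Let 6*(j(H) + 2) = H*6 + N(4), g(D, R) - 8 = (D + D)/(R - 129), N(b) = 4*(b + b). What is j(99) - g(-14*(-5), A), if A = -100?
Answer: 65227/687 ≈ 94.945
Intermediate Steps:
N(b) = 8*b (N(b) = 4*(2*b) = 8*b)
g(D, R) = 8 + 2*D/(-129 + R) (g(D, R) = 8 + (D + D)/(R - 129) = 8 + (2*D)/(-129 + R) = 8 + 2*D/(-129 + R))
j(H) = 10/3 + H (j(H) = -2 + (H*6 + 8*4)/6 = -2 + (6*H + 32)/6 = -2 + (32 + 6*H)/6 = -2 + (16/3 + H) = 10/3 + H)
j(99) - g(-14*(-5), A) = (10/3 + 99) - 2*(-516 - 14*(-5) + 4*(-100))/(-129 - 100) = 307/3 - 2*(-516 + 70 - 400)/(-229) = 307/3 - 2*(-1)*(-846)/229 = 307/3 - 1*1692/229 = 307/3 - 1692/229 = 65227/687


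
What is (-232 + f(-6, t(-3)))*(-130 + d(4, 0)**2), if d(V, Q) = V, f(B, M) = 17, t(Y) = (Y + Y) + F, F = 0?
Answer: 24510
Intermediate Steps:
t(Y) = 2*Y (t(Y) = (Y + Y) + 0 = 2*Y + 0 = 2*Y)
(-232 + f(-6, t(-3)))*(-130 + d(4, 0)**2) = (-232 + 17)*(-130 + 4**2) = -215*(-130 + 16) = -215*(-114) = 24510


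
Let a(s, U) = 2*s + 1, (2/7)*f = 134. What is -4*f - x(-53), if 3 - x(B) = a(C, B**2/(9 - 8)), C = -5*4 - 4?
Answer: -1926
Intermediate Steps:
f = 469 (f = (7/2)*134 = 469)
C = -24 (C = -20 - 4 = -24)
a(s, U) = 1 + 2*s
x(B) = 50 (x(B) = 3 - (1 + 2*(-24)) = 3 - (1 - 48) = 3 - 1*(-47) = 3 + 47 = 50)
-4*f - x(-53) = -4*469 - 1*50 = -1876 - 50 = -1926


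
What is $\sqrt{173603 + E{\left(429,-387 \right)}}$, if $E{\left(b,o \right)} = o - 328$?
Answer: $2 \sqrt{43222} \approx 415.8$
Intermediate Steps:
$E{\left(b,o \right)} = -328 + o$
$\sqrt{173603 + E{\left(429,-387 \right)}} = \sqrt{173603 - 715} = \sqrt{172888} = 2 \sqrt{43222}$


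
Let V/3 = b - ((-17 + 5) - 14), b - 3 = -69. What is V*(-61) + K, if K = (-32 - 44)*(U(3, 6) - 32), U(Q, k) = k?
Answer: 9296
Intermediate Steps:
b = -66 (b = 3 - 69 = -66)
K = 1976 (K = (-32 - 44)*(6 - 32) = -76*(-26) = 1976)
V = -120 (V = 3*(-66 - ((-17 + 5) - 14)) = 3*(-66 - (-12 - 14)) = 3*(-66 - 1*(-26)) = 3*(-66 + 26) = 3*(-40) = -120)
V*(-61) + K = -120*(-61) + 1976 = 7320 + 1976 = 9296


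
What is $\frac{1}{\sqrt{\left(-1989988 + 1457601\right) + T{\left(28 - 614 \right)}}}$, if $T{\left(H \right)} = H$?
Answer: $- \frac{i \sqrt{10877}}{76139} \approx - 0.0013698 i$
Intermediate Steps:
$\frac{1}{\sqrt{\left(-1989988 + 1457601\right) + T{\left(28 - 614 \right)}}} = \frac{1}{\sqrt{\left(-1989988 + 1457601\right) + \left(28 - 614\right)}} = \frac{1}{\sqrt{-532387 + \left(28 - 614\right)}} = \frac{1}{\sqrt{-532387 - 586}} = \frac{1}{\sqrt{-532973}} = \frac{1}{7 i \sqrt{10877}} = - \frac{i \sqrt{10877}}{76139}$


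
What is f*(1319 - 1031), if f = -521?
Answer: -150048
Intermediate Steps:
f*(1319 - 1031) = -521*(1319 - 1031) = -521*288 = -150048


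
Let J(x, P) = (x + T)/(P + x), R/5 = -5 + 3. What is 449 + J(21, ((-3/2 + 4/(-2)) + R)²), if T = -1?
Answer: 365117/813 ≈ 449.10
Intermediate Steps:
R = -10 (R = 5*(-5 + 3) = 5*(-2) = -10)
J(x, P) = (-1 + x)/(P + x) (J(x, P) = (x - 1)/(P + x) = (-1 + x)/(P + x))
449 + J(21, ((-3/2 + 4/(-2)) + R)²) = 449 + (-1 + 21)/(((-3/2 + 4/(-2)) - 10)² + 21) = 449 + 20/(((-3*½ + 4*(-½)) - 10)² + 21) = 449 + 20/(((-3/2 - 2) - 10)² + 21) = 449 + 20/((-7/2 - 10)² + 21) = 449 + 20/((-27/2)² + 21) = 449 + 20/(729/4 + 21) = 449 + 20/(813/4) = 449 + (4/813)*20 = 449 + 80/813 = 365117/813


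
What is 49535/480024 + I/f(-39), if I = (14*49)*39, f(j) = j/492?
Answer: -162013810753/480024 ≈ -3.3751e+5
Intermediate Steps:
f(j) = j/492 (f(j) = j*(1/492) = j/492)
I = 26754 (I = 686*39 = 26754)
49535/480024 + I/f(-39) = 49535/480024 + 26754/(((1/492)*(-39))) = 49535*(1/480024) + 26754/(-13/164) = 49535/480024 + 26754*(-164/13) = 49535/480024 - 337512 = -162013810753/480024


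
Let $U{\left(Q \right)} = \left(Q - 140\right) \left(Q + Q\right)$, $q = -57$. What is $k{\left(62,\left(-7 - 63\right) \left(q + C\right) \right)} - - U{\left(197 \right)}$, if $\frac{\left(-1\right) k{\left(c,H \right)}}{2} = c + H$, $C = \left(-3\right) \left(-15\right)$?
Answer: $20654$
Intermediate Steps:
$U{\left(Q \right)} = 2 Q \left(-140 + Q\right)$ ($U{\left(Q \right)} = \left(-140 + Q\right) 2 Q = 2 Q \left(-140 + Q\right)$)
$C = 45$
$k{\left(c,H \right)} = - 2 H - 2 c$ ($k{\left(c,H \right)} = - 2 \left(c + H\right) = - 2 \left(H + c\right) = - 2 H - 2 c$)
$k{\left(62,\left(-7 - 63\right) \left(q + C\right) \right)} - - U{\left(197 \right)} = \left(- 2 \left(-7 - 63\right) \left(-57 + 45\right) - 124\right) - - 2 \cdot 197 \left(-140 + 197\right) = \left(- 2 \left(\left(-70\right) \left(-12\right)\right) - 124\right) - - 2 \cdot 197 \cdot 57 = \left(\left(-2\right) 840 - 124\right) - \left(-1\right) 22458 = \left(-1680 - 124\right) - -22458 = -1804 + 22458 = 20654$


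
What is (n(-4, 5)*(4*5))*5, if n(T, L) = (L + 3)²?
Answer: 6400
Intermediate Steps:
n(T, L) = (3 + L)²
(n(-4, 5)*(4*5))*5 = ((3 + 5)²*(4*5))*5 = (8²*20)*5 = (64*20)*5 = 1280*5 = 6400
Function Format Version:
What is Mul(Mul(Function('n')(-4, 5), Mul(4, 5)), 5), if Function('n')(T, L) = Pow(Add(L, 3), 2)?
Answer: 6400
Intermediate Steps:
Function('n')(T, L) = Pow(Add(3, L), 2)
Mul(Mul(Function('n')(-4, 5), Mul(4, 5)), 5) = Mul(Mul(Pow(Add(3, 5), 2), Mul(4, 5)), 5) = Mul(Mul(Pow(8, 2), 20), 5) = Mul(Mul(64, 20), 5) = Mul(1280, 5) = 6400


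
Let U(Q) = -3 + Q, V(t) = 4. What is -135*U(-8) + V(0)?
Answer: 1489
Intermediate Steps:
-135*U(-8) + V(0) = -135*(-3 - 8) + 4 = -135*(-11) + 4 = 1485 + 4 = 1489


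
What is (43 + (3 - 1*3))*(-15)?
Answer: -645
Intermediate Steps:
(43 + (3 - 1*3))*(-15) = (43 + (3 - 3))*(-15) = (43 + 0)*(-15) = 43*(-15) = -645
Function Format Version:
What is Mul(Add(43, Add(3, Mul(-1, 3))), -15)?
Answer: -645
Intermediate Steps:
Mul(Add(43, Add(3, Mul(-1, 3))), -15) = Mul(Add(43, Add(3, -3)), -15) = Mul(Add(43, 0), -15) = Mul(43, -15) = -645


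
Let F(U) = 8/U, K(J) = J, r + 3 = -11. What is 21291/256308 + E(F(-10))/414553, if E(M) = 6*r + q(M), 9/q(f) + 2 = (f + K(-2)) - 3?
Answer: 2934807437/35417750108 ≈ 0.082863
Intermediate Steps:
r = -14 (r = -3 - 11 = -14)
q(f) = 9/(-7 + f) (q(f) = 9/(-2 + ((f - 2) - 3)) = 9/(-2 + ((-2 + f) - 3)) = 9/(-2 + (-5 + f)) = 9/(-7 + f))
E(M) = -84 + 9/(-7 + M) (E(M) = 6*(-14) + 9/(-7 + M) = -84 + 9/(-7 + M))
21291/256308 + E(F(-10))/414553 = 21291/256308 + (3*(199 - 224/(-10))/(-7 + 8/(-10)))/414553 = 21291*(1/256308) + (3*(199 - 224*(-1)/10)/(-7 + 8*(-⅒)))*(1/414553) = 7097/85436 + (3*(199 - 28*(-⅘))/(-7 - ⅘))*(1/414553) = 7097/85436 + (3*(199 + 112/5)/(-39/5))*(1/414553) = 7097/85436 + (3*(-5/39)*(1107/5))*(1/414553) = 7097/85436 - 1107/13*1/414553 = 7097/85436 - 1107/5389189 = 2934807437/35417750108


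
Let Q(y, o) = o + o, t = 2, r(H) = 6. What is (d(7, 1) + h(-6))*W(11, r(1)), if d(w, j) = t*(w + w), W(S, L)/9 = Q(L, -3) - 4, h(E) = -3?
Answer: -2250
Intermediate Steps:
Q(y, o) = 2*o
W(S, L) = -90 (W(S, L) = 9*(2*(-3) - 4) = 9*(-6 - 4) = 9*(-10) = -90)
d(w, j) = 4*w (d(w, j) = 2*(w + w) = 2*(2*w) = 4*w)
(d(7, 1) + h(-6))*W(11, r(1)) = (4*7 - 3)*(-90) = (28 - 3)*(-90) = 25*(-90) = -2250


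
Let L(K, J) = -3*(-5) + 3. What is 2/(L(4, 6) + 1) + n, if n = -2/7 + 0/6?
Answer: -24/133 ≈ -0.18045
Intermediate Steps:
L(K, J) = 18 (L(K, J) = 15 + 3 = 18)
n = -2/7 (n = -2*⅐ + 0*(⅙) = -2/7 + 0 = -2/7 ≈ -0.28571)
2/(L(4, 6) + 1) + n = 2/(18 + 1) - 2/7 = 2/19 - 2/7 = -24/133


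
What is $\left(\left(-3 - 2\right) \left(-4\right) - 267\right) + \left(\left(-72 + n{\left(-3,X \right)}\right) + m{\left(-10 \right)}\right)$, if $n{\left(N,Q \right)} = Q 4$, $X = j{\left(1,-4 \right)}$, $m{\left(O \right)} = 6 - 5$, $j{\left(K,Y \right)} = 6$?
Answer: $-294$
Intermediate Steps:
$m{\left(O \right)} = 1$ ($m{\left(O \right)} = 6 - 5 = 1$)
$X = 6$
$n{\left(N,Q \right)} = 4 Q$
$\left(\left(-3 - 2\right) \left(-4\right) - 267\right) + \left(\left(-72 + n{\left(-3,X \right)}\right) + m{\left(-10 \right)}\right) = \left(\left(-3 - 2\right) \left(-4\right) - 267\right) + \left(\left(-72 + 4 \cdot 6\right) + 1\right) = \left(\left(-5\right) \left(-4\right) - 267\right) + \left(\left(-72 + 24\right) + 1\right) = \left(20 - 267\right) + \left(-48 + 1\right) = -247 - 47 = -294$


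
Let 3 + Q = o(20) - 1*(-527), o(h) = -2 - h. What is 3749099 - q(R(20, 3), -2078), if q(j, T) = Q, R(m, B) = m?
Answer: 3748597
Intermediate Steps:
Q = 502 (Q = -3 + ((-2 - 1*20) - 1*(-527)) = -3 + ((-2 - 20) + 527) = -3 + (-22 + 527) = -3 + 505 = 502)
q(j, T) = 502
3749099 - q(R(20, 3), -2078) = 3749099 - 1*502 = 3749099 - 502 = 3748597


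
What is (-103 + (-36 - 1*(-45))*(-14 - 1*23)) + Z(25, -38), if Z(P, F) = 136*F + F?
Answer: -5642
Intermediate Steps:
Z(P, F) = 137*F
(-103 + (-36 - 1*(-45))*(-14 - 1*23)) + Z(25, -38) = (-103 + (-36 - 1*(-45))*(-14 - 1*23)) + 137*(-38) = (-103 + (-36 + 45)*(-14 - 23)) - 5206 = (-103 + 9*(-37)) - 5206 = (-103 - 333) - 5206 = -436 - 5206 = -5642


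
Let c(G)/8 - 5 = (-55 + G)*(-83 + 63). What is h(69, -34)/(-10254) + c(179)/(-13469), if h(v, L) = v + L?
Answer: 202557785/138111126 ≈ 1.4666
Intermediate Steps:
c(G) = 8840 - 160*G (c(G) = 40 + 8*((-55 + G)*(-83 + 63)) = 40 + 8*((-55 + G)*(-20)) = 40 + 8*(1100 - 20*G) = 40 + (8800 - 160*G) = 8840 - 160*G)
h(v, L) = L + v
h(69, -34)/(-10254) + c(179)/(-13469) = (-34 + 69)/(-10254) + (8840 - 160*179)/(-13469) = 35*(-1/10254) + (8840 - 28640)*(-1/13469) = -35/10254 - 19800*(-1/13469) = -35/10254 + 19800/13469 = 202557785/138111126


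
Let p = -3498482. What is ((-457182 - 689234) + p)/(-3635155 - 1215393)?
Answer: 2322449/2425274 ≈ 0.95760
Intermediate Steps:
((-457182 - 689234) + p)/(-3635155 - 1215393) = ((-457182 - 689234) - 3498482)/(-3635155 - 1215393) = (-1146416 - 3498482)/(-4850548) = -4644898*(-1/4850548) = 2322449/2425274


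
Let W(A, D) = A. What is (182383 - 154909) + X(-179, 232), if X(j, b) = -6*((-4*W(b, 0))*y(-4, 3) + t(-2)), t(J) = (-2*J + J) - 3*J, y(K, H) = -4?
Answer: 5154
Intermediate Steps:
t(J) = -4*J (t(J) = -J - 3*J = -4*J)
X(j, b) = -48 - 96*b (X(j, b) = -6*(-4*b*(-4) - 4*(-2)) = -6*(16*b + 8) = -6*(8 + 16*b) = -48 - 96*b)
(182383 - 154909) + X(-179, 232) = (182383 - 154909) + (-48 - 96*232) = 27474 + (-48 - 22272) = 27474 - 22320 = 5154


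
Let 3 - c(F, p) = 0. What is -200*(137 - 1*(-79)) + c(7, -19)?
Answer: -43197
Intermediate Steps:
c(F, p) = 3 (c(F, p) = 3 - 1*0 = 3 + 0 = 3)
-200*(137 - 1*(-79)) + c(7, -19) = -200*(137 - 1*(-79)) + 3 = -200*(137 + 79) + 3 = -200*216 + 3 = -43200 + 3 = -43197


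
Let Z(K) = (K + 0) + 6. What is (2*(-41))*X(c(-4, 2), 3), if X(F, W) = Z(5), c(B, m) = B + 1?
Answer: -902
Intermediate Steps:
Z(K) = 6 + K (Z(K) = K + 6 = 6 + K)
c(B, m) = 1 + B
X(F, W) = 11 (X(F, W) = 6 + 5 = 11)
(2*(-41))*X(c(-4, 2), 3) = (2*(-41))*11 = -82*11 = -902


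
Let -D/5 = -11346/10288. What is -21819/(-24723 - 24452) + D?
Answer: 215297973/36136600 ≈ 5.9579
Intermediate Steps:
D = 28365/5144 (D = -(-56730)/10288 = -5*(-5673/5144) = 28365/5144 ≈ 5.5142)
-21819/(-24723 - 24452) + D = -21819/(-24723 - 24452) + 28365/5144 = -21819/(-49175) + 28365/5144 = -21819*(-1/49175) + 28365/5144 = 3117/7025 + 28365/5144 = 215297973/36136600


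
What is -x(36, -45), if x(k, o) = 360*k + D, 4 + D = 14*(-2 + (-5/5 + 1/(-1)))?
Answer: -12900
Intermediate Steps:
D = -60 (D = -4 + 14*(-2 + (-5/5 + 1/(-1))) = -4 + 14*(-2 + (-5*⅕ + 1*(-1))) = -4 + 14*(-2 + (-1 - 1)) = -4 + 14*(-2 - 2) = -4 + 14*(-4) = -4 - 56 = -60)
x(k, o) = -60 + 360*k (x(k, o) = 360*k - 60 = -60 + 360*k)
-x(36, -45) = -(-60 + 360*36) = -(-60 + 12960) = -1*12900 = -12900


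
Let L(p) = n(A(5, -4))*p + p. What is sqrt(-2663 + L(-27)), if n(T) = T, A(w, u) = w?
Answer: 5*I*sqrt(113) ≈ 53.151*I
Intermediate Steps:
L(p) = 6*p (L(p) = 5*p + p = 6*p)
sqrt(-2663 + L(-27)) = sqrt(-2663 + 6*(-27)) = sqrt(-2663 - 162) = sqrt(-2825) = 5*I*sqrt(113)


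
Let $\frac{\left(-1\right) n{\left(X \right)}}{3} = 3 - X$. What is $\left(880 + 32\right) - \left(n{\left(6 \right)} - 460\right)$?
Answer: $1363$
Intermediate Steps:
$n{\left(X \right)} = -9 + 3 X$ ($n{\left(X \right)} = - 3 \left(3 - X\right) = -9 + 3 X$)
$\left(880 + 32\right) - \left(n{\left(6 \right)} - 460\right) = \left(880 + 32\right) - \left(\left(-9 + 3 \cdot 6\right) - 460\right) = 912 - \left(\left(-9 + 18\right) - 460\right) = 912 - \left(9 - 460\right) = 912 - -451 = 912 + 451 = 1363$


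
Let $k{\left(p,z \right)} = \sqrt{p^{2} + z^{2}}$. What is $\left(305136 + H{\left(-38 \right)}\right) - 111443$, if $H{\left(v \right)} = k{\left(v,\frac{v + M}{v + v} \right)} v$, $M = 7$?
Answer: $193693 - \frac{\sqrt{8341505}}{2} \approx 1.9225 \cdot 10^{5}$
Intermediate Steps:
$H{\left(v \right)} = v \sqrt{v^{2} + \frac{\left(7 + v\right)^{2}}{4 v^{2}}}$ ($H{\left(v \right)} = \sqrt{v^{2} + \left(\frac{v + 7}{v + v}\right)^{2}} v = \sqrt{v^{2} + \left(\frac{7 + v}{2 v}\right)^{2}} v = \sqrt{v^{2} + \frac{\left(7 + v\right)^{2}}{4 v^{2}}} v = v \sqrt{v^{2} + \frac{\left(7 + v\right)^{2}}{4 v^{2}}}$)
$\left(305136 + H{\left(-38 \right)}\right) - 111443 = \left(305136 + \frac{1}{2} \left(-38\right) \sqrt{\frac{\left(7 - 38\right)^{2} + 4 \left(-38\right)^{4}}{1444}}\right) - 111443 = \left(305136 + \frac{1}{2} \left(-38\right) \sqrt{\frac{\left(-31\right)^{2} + 4 \cdot 2085136}{1444}}\right) - 111443 = \left(305136 + \frac{1}{2} \left(-38\right) \sqrt{\frac{961 + 8340544}{1444}}\right) - 111443 = \left(305136 + \frac{1}{2} \left(-38\right) \sqrt{\frac{1}{1444} \cdot 8341505}\right) - 111443 = \left(305136 + \frac{1}{2} \left(-38\right) \sqrt{\frac{8341505}{1444}}\right) - 111443 = \left(305136 + \frac{1}{2} \left(-38\right) \frac{\sqrt{8341505}}{38}\right) - 111443 = \left(305136 - \frac{\sqrt{8341505}}{2}\right) - 111443 = 193693 - \frac{\sqrt{8341505}}{2}$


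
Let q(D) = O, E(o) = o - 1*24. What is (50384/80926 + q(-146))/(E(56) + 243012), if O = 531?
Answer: 21511045/9834289372 ≈ 0.0021874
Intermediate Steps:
E(o) = -24 + o (E(o) = o - 24 = -24 + o)
q(D) = 531
(50384/80926 + q(-146))/(E(56) + 243012) = (50384/80926 + 531)/((-24 + 56) + 243012) = (50384*(1/80926) + 531)/(32 + 243012) = (25192/40463 + 531)/243044 = (21511045/40463)*(1/243044) = 21511045/9834289372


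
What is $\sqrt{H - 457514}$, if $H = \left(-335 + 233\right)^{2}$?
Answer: $i \sqrt{447110} \approx 668.66 i$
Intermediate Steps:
$H = 10404$ ($H = \left(-102\right)^{2} = 10404$)
$\sqrt{H - 457514} = \sqrt{10404 - 457514} = \sqrt{-447110} = i \sqrt{447110}$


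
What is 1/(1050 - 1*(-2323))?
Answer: 1/3373 ≈ 0.00029647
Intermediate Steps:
1/(1050 - 1*(-2323)) = 1/(1050 + 2323) = 1/3373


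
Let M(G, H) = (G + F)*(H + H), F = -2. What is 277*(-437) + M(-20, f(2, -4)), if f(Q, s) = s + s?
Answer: -120697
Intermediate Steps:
f(Q, s) = 2*s
M(G, H) = 2*H*(-2 + G) (M(G, H) = (G - 2)*(H + H) = (-2 + G)*(2*H) = 2*H*(-2 + G))
277*(-437) + M(-20, f(2, -4)) = 277*(-437) + 2*(2*(-4))*(-2 - 20) = -121049 + 2*(-8)*(-22) = -121049 + 352 = -120697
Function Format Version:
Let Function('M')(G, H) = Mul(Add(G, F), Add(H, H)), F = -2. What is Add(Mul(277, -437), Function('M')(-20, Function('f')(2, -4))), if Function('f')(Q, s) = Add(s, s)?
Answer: -120697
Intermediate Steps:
Function('f')(Q, s) = Mul(2, s)
Function('M')(G, H) = Mul(2, H, Add(-2, G)) (Function('M')(G, H) = Mul(Add(G, -2), Add(H, H)) = Mul(Add(-2, G), Mul(2, H)) = Mul(2, H, Add(-2, G)))
Add(Mul(277, -437), Function('M')(-20, Function('f')(2, -4))) = Add(Mul(277, -437), Mul(2, Mul(2, -4), Add(-2, -20))) = Add(-121049, Mul(2, -8, -22)) = Add(-121049, 352) = -120697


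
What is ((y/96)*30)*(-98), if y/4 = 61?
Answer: -14945/2 ≈ -7472.5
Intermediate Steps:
y = 244 (y = 4*61 = 244)
((y/96)*30)*(-98) = ((244/96)*30)*(-98) = ((244*(1/96))*30)*(-98) = ((61/24)*30)*(-98) = (305/4)*(-98) = -14945/2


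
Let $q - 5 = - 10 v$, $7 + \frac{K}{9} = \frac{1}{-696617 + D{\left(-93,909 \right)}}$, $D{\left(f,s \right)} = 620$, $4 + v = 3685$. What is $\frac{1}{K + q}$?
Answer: $- \frac{77333}{2851113045} \approx -2.7124 \cdot 10^{-5}$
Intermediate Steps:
$v = 3681$ ($v = -4 + 3685 = 3681$)
$K = - \frac{4871980}{77333}$ ($K = -63 + \frac{9}{-696617 + 620} = -63 + \frac{9}{-695997} = -63 + 9 \left(- \frac{1}{695997}\right) = -63 - \frac{1}{77333} = - \frac{4871980}{77333} \approx -63.0$)
$q = -36805$ ($q = 5 - 36810 = -36805$)
$\frac{1}{K + q} = \frac{1}{- \frac{4871980}{77333} - 36805} = \frac{1}{- \frac{2851113045}{77333}} = - \frac{77333}{2851113045}$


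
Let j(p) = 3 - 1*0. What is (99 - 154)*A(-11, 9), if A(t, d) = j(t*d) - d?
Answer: 330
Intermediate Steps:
j(p) = 3 (j(p) = 3 + 0 = 3)
A(t, d) = 3 - d
(99 - 154)*A(-11, 9) = (99 - 154)*(3 - 1*9) = -55*(3 - 9) = -55*(-6) = 330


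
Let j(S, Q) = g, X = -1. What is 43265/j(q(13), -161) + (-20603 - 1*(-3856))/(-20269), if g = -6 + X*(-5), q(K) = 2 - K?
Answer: -876921538/20269 ≈ -43264.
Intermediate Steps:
g = -1 (g = -6 - 1*(-5) = -6 + 5 = -1)
j(S, Q) = -1
43265/j(q(13), -161) + (-20603 - 1*(-3856))/(-20269) = 43265/(-1) + (-20603 - 1*(-3856))/(-20269) = 43265*(-1) + (-20603 + 3856)*(-1/20269) = -43265 - 16747*(-1/20269) = -43265 + 16747/20269 = -876921538/20269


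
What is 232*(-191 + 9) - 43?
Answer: -42267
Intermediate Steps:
232*(-191 + 9) - 43 = 232*(-182) - 43 = -42224 - 43 = -42267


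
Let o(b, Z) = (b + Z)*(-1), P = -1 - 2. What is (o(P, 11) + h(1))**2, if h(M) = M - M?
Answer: 64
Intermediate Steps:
P = -3
h(M) = 0
o(b, Z) = -Z - b (o(b, Z) = (Z + b)*(-1) = -Z - b)
(o(P, 11) + h(1))**2 = ((-1*11 - 1*(-3)) + 0)**2 = ((-11 + 3) + 0)**2 = (-8 + 0)**2 = (-8)**2 = 64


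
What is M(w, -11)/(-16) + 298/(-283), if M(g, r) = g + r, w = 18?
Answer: -6749/4528 ≈ -1.4905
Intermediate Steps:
M(w, -11)/(-16) + 298/(-283) = (18 - 11)/(-16) + 298/(-283) = 7*(-1/16) + 298*(-1/283) = -7/16 - 298/283 = -6749/4528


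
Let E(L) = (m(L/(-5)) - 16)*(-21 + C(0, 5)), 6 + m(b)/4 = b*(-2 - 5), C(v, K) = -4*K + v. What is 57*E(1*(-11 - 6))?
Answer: 1579812/5 ≈ 3.1596e+5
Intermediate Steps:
C(v, K) = v - 4*K
m(b) = -24 - 28*b (m(b) = -24 + 4*(b*(-2 - 5)) = -24 + 4*(b*(-7)) = -24 + 4*(-7*b) = -24 - 28*b)
E(L) = 1640 - 1148*L/5 (E(L) = ((-24 - 28*L/(-5)) - 16)*(-21 + (0 - 4*5)) = ((-24 - 28*L*(-1)/5) - 16)*(-21 + (0 - 20)) = ((-24 - (-28)*L/5) - 16)*(-21 - 20) = ((-24 + 28*L/5) - 16)*(-41) = (-40 + 28*L/5)*(-41) = 1640 - 1148*L/5)
57*E(1*(-11 - 6)) = 57*(1640 - 1148*(-11 - 6)/5) = 57*(1640 - 1148*(-17)/5) = 57*(1640 - 1148/5*(-17)) = 57*(1640 + 19516/5) = 57*(27716/5) = 1579812/5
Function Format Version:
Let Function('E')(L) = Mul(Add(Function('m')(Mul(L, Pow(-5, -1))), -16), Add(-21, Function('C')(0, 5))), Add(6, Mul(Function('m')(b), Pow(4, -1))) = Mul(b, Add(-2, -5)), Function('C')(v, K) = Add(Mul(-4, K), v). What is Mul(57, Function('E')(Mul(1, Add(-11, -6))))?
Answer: Rational(1579812, 5) ≈ 3.1596e+5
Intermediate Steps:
Function('C')(v, K) = Add(v, Mul(-4, K))
Function('m')(b) = Add(-24, Mul(-28, b)) (Function('m')(b) = Add(-24, Mul(4, Mul(b, Add(-2, -5)))) = Add(-24, Mul(4, Mul(b, -7))) = Add(-24, Mul(4, Mul(-7, b))) = Add(-24, Mul(-28, b)))
Function('E')(L) = Add(1640, Mul(Rational(-1148, 5), L)) (Function('E')(L) = Mul(Add(Add(-24, Mul(-28, Mul(L, Pow(-5, -1)))), -16), Add(-21, Add(0, Mul(-4, 5)))) = Mul(Add(Add(-24, Mul(-28, Mul(L, Rational(-1, 5)))), -16), Add(-21, Add(0, -20))) = Mul(Add(Add(-24, Mul(-28, Mul(Rational(-1, 5), L))), -16), Add(-21, -20)) = Mul(Add(Add(-24, Mul(Rational(28, 5), L)), -16), -41) = Mul(Add(-40, Mul(Rational(28, 5), L)), -41) = Add(1640, Mul(Rational(-1148, 5), L)))
Mul(57, Function('E')(Mul(1, Add(-11, -6)))) = Mul(57, Add(1640, Mul(Rational(-1148, 5), Mul(1, Add(-11, -6))))) = Mul(57, Add(1640, Mul(Rational(-1148, 5), Mul(1, -17)))) = Mul(57, Add(1640, Mul(Rational(-1148, 5), -17))) = Mul(57, Add(1640, Rational(19516, 5))) = Mul(57, Rational(27716, 5)) = Rational(1579812, 5)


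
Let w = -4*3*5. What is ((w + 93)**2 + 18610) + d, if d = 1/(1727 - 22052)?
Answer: 400382174/20325 ≈ 19699.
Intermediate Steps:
d = -1/20325 (d = 1/(-20325) = -1/20325 ≈ -4.9200e-5)
w = -60 (w = -12*5 = -60)
((w + 93)**2 + 18610) + d = ((-60 + 93)**2 + 18610) - 1/20325 = (33**2 + 18610) - 1/20325 = (1089 + 18610) - 1/20325 = 19699 - 1/20325 = 400382174/20325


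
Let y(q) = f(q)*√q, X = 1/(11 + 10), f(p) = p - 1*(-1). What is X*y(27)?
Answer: 4*√3 ≈ 6.9282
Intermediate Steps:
f(p) = 1 + p (f(p) = p + 1 = 1 + p)
X = 1/21 ≈ 0.047619
y(q) = √q*(1 + q) (y(q) = (1 + q)*√q = √q*(1 + q))
X*y(27) = (√27*(1 + 27))/21 = ((3*√3)*28)/21 = (84*√3)/21 = 4*√3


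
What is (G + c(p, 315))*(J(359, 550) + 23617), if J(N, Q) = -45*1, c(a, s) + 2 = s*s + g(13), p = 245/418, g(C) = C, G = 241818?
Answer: 8039324888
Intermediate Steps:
p = 245/418 (p = 245*(1/418) = 245/418 ≈ 0.58612)
c(a, s) = 11 + s² (c(a, s) = -2 + (s*s + 13) = -2 + (s² + 13) = -2 + (13 + s²) = 11 + s²)
J(N, Q) = -45
(G + c(p, 315))*(J(359, 550) + 23617) = (241818 + (11 + 315²))*(-45 + 23617) = (241818 + (11 + 99225))*23572 = (241818 + 99236)*23572 = 341054*23572 = 8039324888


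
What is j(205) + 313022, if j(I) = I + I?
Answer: 313432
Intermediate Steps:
j(I) = 2*I
j(205) + 313022 = 2*205 + 313022 = 410 + 313022 = 313432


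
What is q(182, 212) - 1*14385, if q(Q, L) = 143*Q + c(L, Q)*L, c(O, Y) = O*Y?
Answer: 8191449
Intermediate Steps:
q(Q, L) = 143*Q + Q*L² (q(Q, L) = 143*Q + (L*Q)*L = 143*Q + Q*L²)
q(182, 212) - 1*14385 = 182*(143 + 212²) - 1*14385 = 182*(143 + 44944) - 14385 = 182*45087 - 14385 = 8205834 - 14385 = 8191449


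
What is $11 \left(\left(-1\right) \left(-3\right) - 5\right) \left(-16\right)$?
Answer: $352$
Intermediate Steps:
$11 \left(\left(-1\right) \left(-3\right) - 5\right) \left(-16\right) = 11 \left(3 - 5\right) \left(-16\right) = 11 \left(-2\right) \left(-16\right) = \left(-22\right) \left(-16\right) = 352$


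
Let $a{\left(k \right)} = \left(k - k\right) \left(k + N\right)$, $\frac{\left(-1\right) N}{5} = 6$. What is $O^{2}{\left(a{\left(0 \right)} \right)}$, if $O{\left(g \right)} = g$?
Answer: $0$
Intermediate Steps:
$N = -30$ ($N = \left(-5\right) 6 = -30$)
$a{\left(k \right)} = 0$ ($a{\left(k \right)} = \left(k - k\right) \left(k - 30\right) = 0 \left(-30 + k\right) = 0$)
$O^{2}{\left(a{\left(0 \right)} \right)} = 0^{2} = 0$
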